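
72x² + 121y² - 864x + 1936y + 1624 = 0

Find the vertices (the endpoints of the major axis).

Group the x- and y-terms: 72(x² - 12x) + 121(y² + 16y) = -1624
Completing the square gives 72(x - 6)² + 121(y + 8)² = -1624 + 2592 + 7744 = 8712.
Divide by 8712: (x - 6)²/121 + (y + 8)²/72 = 1
Ellipse, center (6, -8), major axis horizontal; a² = 121, b² = 72.
a = 11. Vertices at (h ± a, k).

(-5, -8) and (17, -8)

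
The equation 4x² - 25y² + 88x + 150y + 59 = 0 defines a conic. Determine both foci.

(-11 - √58, 3) and (-11 + √58, 3)

Collect terms: 4(x² + 22x) -25(y² - 6y) = -59
4(x + 11)² -25(y - 3)² = -59 + 484 - 225 = 200
Divide through by 200 to get (x + 11)²/50 - (y - 3)²/8 = 1.
Hyperbola, center (-11, 3), transverse axis horizontal; a² = 50, b² = 8.
c² = a² + b² = 50 + 8 = 58, so c = √58.
Foci lie on the horizontal axis through the center: (h ± c, k).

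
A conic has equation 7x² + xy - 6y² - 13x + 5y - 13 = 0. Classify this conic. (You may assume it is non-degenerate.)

A = 7, B = 1, C = -6.
Discriminant B² − 4AC = 1² − 4·7·(-6) = 169.
B² − 4AC > 0 ⇒ hyperbola.

hyperbola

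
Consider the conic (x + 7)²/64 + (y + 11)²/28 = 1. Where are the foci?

Center (-7, -11). The larger denominator 64 sits under the x-term, so the major axis is horizontal; a² = 64, b² = 28.
c² = a² - b² = 64 - 28 = 36, so c = 6.
Foci lie on the horizontal axis through the center: (h ± c, k).

(-13, -11) and (-1, -11)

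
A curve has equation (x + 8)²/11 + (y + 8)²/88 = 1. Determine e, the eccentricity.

Center (-8, -8). The larger denominator 88 sits under the y-term, so the major axis is vertical; a² = 88, b² = 11.
c² = a² - b² = 77, so c = √77.
e = c/a = √77/2√22 = √14/4.

e = √14/4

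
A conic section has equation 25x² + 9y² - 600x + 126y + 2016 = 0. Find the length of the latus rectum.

Group the x- and y-terms: 25(x² - 24x) + 9(y² + 14y) = -2016
Complete the square: 25(x - 12)² + 9(y + 7)² = -2016 + 3600 + 441 = 2025
Divide by 2025: (x - 12)²/81 + (y + 7)²/225 = 1
Ellipse, center (12, -7), major axis vertical; a² = 225, b² = 81.
Latus rectum length = 2b²/a = 2·81/15 = 54/5.

54/5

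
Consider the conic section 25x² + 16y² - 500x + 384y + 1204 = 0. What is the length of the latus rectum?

Group the x- and y-terms: 25(x² - 20x) + 16(y² + 24y) = -1204
Complete the square in x and y: 25(x - 10)² + 16(y + 12)² = -1204 + 2500 + 2304 = 3600
Dividing both sides by 3600: (x - 10)²/144 + (y + 12)²/225 = 1
Ellipse, center (10, -12), major axis vertical; a² = 225, b² = 144.
Latus rectum length = 2b²/a = 2·144/15 = 96/5.

96/5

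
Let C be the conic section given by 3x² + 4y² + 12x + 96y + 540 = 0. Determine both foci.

Collect terms: 3(x² + 4x) + 4(y² + 24y) = -540
3(x + 2)² + 4(y + 12)² = -540 + 12 + 576 = 48
Divide through by 48 to get (x + 2)²/16 + (y + 12)²/12 = 1.
Ellipse, center (-2, -12), major axis horizontal; a² = 16, b² = 12.
c² = a² - b² = 16 - 12 = 4, so c = 2.
Foci lie on the horizontal axis through the center: (h ± c, k).

(-4, -12) and (0, -12)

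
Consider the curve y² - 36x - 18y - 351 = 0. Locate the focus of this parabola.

(-3, 9)

Only y is squared. Complete the square in y: (y - 9)² = 36(x + 12).
Vertex (-12, 9); 4p = 36 so p = 9. Opens right.
Focus is p units from the vertex along the axis: (h + p, k).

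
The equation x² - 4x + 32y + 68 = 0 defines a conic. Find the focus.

Only x is squared. Complete the square in x: (x - 2)² = -32(y + 2).
Vertex (2, -2); 4p = -32 so p = -8. Opens down.
Focus is p units from the vertex along the axis: (h, k + p).

(2, -10)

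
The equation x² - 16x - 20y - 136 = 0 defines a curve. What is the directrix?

Only x is squared. Complete the square in x: (x - 8)² = 20(y + 10).
Vertex (8, -10); 4p = 20 so p = 5. Opens up.
Directrix is the horizontal line y = k − p = -10 − (5) = -15.

y = -15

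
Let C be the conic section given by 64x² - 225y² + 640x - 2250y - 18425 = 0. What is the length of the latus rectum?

Group the x- and y-terms: 64(x² + 10x) -225(y² + 10y) = 18425
Complete the square in x and y: 64(x + 5)² -225(y + 5)² = 18425 + 1600 - 5625 = 14400
Divide by 14400: (x + 5)²/225 - (y + 5)²/64 = 1
Hyperbola, center (-5, -5), transverse axis horizontal; a² = 225, b² = 64.
Latus rectum length = 2b²/a = 2·64/15 = 128/15.

128/15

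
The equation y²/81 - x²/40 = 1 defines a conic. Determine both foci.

Center (0, 0). The positive term is the y-term, so the transverse axis is vertical; a² = 81, b² = 40.
c² = a² + b² = 81 + 40 = 121, so c = 11.
Foci lie on the vertical axis through the center: (h, k ± c).

(0, -11) and (0, 11)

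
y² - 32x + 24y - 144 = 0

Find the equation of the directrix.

x = -17

Only y is squared. Complete the square in y: (y + 12)² = 32(x + 9).
Vertex (-9, -12); 4p = 32 so p = 8. Opens right.
Directrix is the vertical line x = h − p = -9 − (8) = -17.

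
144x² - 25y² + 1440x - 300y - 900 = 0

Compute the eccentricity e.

e = 13/5

Rearranging, 144(x² + 10x) -25(y² + 12y) = 900.
Completing the square gives 144(x + 5)² -25(y + 6)² = 900 + 3600 - 900 = 3600.
Divide by 3600: (x + 5)²/25 - (y + 6)²/144 = 1
Hyperbola, center (-5, -6), transverse axis horizontal; a² = 25, b² = 144.
c² = a² + b² = 169, so c = 13.
e = c/a = 13/5.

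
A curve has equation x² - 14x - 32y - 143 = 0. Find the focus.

(7, 2)

Only x is squared. Complete the square in x: (x - 7)² = 32(y + 6).
Vertex (7, -6); 4p = 32 so p = 8. Opens up.
Focus is p units from the vertex along the axis: (h, k + p).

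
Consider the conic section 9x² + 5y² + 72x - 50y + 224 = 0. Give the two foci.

(-4, 3) and (-4, 7)

Group the x- and y-terms: 9(x² + 8x) + 5(y² - 10y) = -224
Complete the square: 9(x + 4)² + 5(y - 5)² = -224 + 144 + 125 = 45
Dividing both sides by 45: (x + 4)²/5 + (y - 5)²/9 = 1
Ellipse, center (-4, 5), major axis vertical; a² = 9, b² = 5.
c² = a² - b² = 9 - 5 = 4, so c = 2.
Foci lie on the vertical axis through the center: (h, k ± c).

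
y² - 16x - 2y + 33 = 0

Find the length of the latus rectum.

16

Only y is squared. Complete the square in y: (y - 1)² = 16(x - 2).
Vertex (2, 1); 4p = 16 so p = 4. Opens right.
Latus rectum length = |4p| = 16.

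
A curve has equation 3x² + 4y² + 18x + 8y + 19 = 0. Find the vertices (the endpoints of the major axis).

(-5, -1) and (-1, -1)

3(x² + 6x) + 4(y² + 2y) = -19
Complete the square: 3(x + 3)² + 4(y + 1)² = -19 + 27 + 4 = 12
Divide through by 12 to get (x + 3)²/4 + (y + 1)²/3 = 1.
Ellipse, center (-3, -1), major axis horizontal; a² = 4, b² = 3.
a = 2. Vertices at (h ± a, k).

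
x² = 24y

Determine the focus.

Vertex (0, 0); 4p = 24 so p = 6. Opens up.
Focus is p units from the vertex along the axis: (h, k + p).

(0, 6)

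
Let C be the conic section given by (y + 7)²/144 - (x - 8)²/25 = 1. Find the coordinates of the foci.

(8, -20) and (8, 6)

Center (8, -7). The positive term is the y-term, so the transverse axis is vertical; a² = 144, b² = 25.
c² = a² + b² = 144 + 25 = 169, so c = 13.
Foci lie on the vertical axis through the center: (h, k ± c).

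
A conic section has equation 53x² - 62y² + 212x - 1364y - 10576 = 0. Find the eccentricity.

Group: 53(x² + 4x) -62(y² + 22y) = 10576
Completing the square gives 53(x + 2)² -62(y + 11)² = 10576 + 212 - 7502 = 3286.
Dividing both sides by 3286: (x + 2)²/62 - (y + 11)²/53 = 1
Hyperbola, center (-2, -11), transverse axis horizontal; a² = 62, b² = 53.
c² = a² + b² = 115, so c = √115.
e = c/a = √115/√62 = √7130/62.

e = √7130/62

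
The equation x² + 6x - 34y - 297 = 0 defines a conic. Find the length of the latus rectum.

34

Only x is squared. Complete the square in x: (x + 3)² = 34(y + 9).
Vertex (-3, -9); 4p = 34 so p = 17/2. Opens up.
Latus rectum length = |4p| = 34.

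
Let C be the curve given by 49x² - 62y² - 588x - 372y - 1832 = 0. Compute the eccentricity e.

e = √6882/62

Rearranging, 49(x² - 12x) -62(y² + 6y) = 1832.
Complete the square in x and y: 49(x - 6)² -62(y + 3)² = 1832 + 1764 - 558 = 3038
Divide by 3038: (x - 6)²/62 - (y + 3)²/49 = 1
Hyperbola, center (6, -3), transverse axis horizontal; a² = 62, b² = 49.
c² = a² + b² = 111, so c = √111.
e = c/a = √111/√62 = √6882/62.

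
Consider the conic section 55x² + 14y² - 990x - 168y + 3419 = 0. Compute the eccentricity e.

55(x² - 18x) + 14(y² - 12y) = -3419
55(x - 9)² + 14(y - 6)² = -3419 + 4455 + 504 = 1540
Divide through by 1540 to get (x - 9)²/28 + (y - 6)²/110 = 1.
Ellipse, center (9, 6), major axis vertical; a² = 110, b² = 28.
c² = a² - b² = 82, so c = √82.
e = c/a = √82/√110 = √2255/55.

e = √2255/55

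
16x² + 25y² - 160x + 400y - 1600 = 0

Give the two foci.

(-4, -8) and (14, -8)

16(x² - 10x) + 25(y² + 16y) = 1600
16(x - 5)² + 25(y + 8)² = 1600 + 400 + 1600 = 3600
Dividing both sides by 3600: (x - 5)²/225 + (y + 8)²/144 = 1
Ellipse, center (5, -8), major axis horizontal; a² = 225, b² = 144.
c² = a² - b² = 225 - 144 = 81, so c = 9.
Foci lie on the horizontal axis through the center: (h ± c, k).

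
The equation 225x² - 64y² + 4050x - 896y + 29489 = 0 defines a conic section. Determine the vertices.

(-9, -22) and (-9, 8)

Collect terms: 225(x² + 18x) -64(y² + 14y) = -29489
Complete the square in x and y: 225(x + 9)² -64(y + 7)² = -29489 + 18225 - 3136 = -14400
Divide by -14400: (y + 7)²/225 - (x + 9)²/64 = 1
Hyperbola, center (-9, -7), transverse axis vertical; a² = 225, b² = 64.
a = 15. Vertices at (h, k ± a).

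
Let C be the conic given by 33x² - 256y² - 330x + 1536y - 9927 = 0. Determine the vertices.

(-11, 3) and (21, 3)

33(x² - 10x) -256(y² - 6y) = 9927
Completing the square gives 33(x - 5)² -256(y - 3)² = 9927 + 825 - 2304 = 8448.
Divide by 8448: (x - 5)²/256 - (y - 3)²/33 = 1
Hyperbola, center (5, 3), transverse axis horizontal; a² = 256, b² = 33.
a = 16. Vertices at (h ± a, k).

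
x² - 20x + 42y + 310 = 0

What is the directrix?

Only x is squared. Complete the square in x: (x - 10)² = -42(y + 5).
Vertex (10, -5); 4p = -42 so p = -21/2. Opens down.
Directrix is the horizontal line y = k − p = -5 − (-21/2) = 11/2.

y = 11/2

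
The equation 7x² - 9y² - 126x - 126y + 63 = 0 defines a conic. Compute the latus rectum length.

14/3

Rearranging, 7(x² - 18x) -9(y² + 14y) = -63.
7(x - 9)² -9(y + 7)² = -63 + 567 - 441 = 63
Dividing both sides by 63: (x - 9)²/9 - (y + 7)²/7 = 1
Hyperbola, center (9, -7), transverse axis horizontal; a² = 9, b² = 7.
Latus rectum length = 2b²/a = 2·7/3 = 14/3.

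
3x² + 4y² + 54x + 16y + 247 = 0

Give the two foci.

Collect terms: 3(x² + 18x) + 4(y² + 4y) = -247
Complete the square: 3(x + 9)² + 4(y + 2)² = -247 + 243 + 16 = 12
Dividing both sides by 12: (x + 9)²/4 + (y + 2)²/3 = 1
Ellipse, center (-9, -2), major axis horizontal; a² = 4, b² = 3.
c² = a² - b² = 4 - 3 = 1, so c = 1.
Foci lie on the horizontal axis through the center: (h ± c, k).

(-10, -2) and (-8, -2)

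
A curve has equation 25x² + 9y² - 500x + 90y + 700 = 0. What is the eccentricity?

Rearranging, 25(x² - 20x) + 9(y² + 10y) = -700.
Complete the square in x and y: 25(x - 10)² + 9(y + 5)² = -700 + 2500 + 225 = 2025
Dividing both sides by 2025: (x - 10)²/81 + (y + 5)²/225 = 1
Ellipse, center (10, -5), major axis vertical; a² = 225, b² = 81.
c² = a² - b² = 144, so c = 12.
e = c/a = 12/15 = 4/5.

e = 4/5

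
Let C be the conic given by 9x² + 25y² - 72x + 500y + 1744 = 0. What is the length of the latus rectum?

Rearranging, 9(x² - 8x) + 25(y² + 20y) = -1744.
9(x - 4)² + 25(y + 10)² = -1744 + 144 + 2500 = 900
Divide by 900: (x - 4)²/100 + (y + 10)²/36 = 1
Ellipse, center (4, -10), major axis horizontal; a² = 100, b² = 36.
Latus rectum length = 2b²/a = 2·36/10 = 36/5.

36/5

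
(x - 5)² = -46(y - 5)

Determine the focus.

(5, -13/2)

Vertex (5, 5); 4p = -46 so p = -23/2. Opens down.
Focus is p units from the vertex along the axis: (h, k + p).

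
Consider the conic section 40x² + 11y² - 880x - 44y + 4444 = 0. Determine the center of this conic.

Group: 40(x² - 22x) + 11(y² - 4y) = -4444
40(x - 11)² + 11(y - 2)² = -4444 + 4840 + 44 = 440
Divide through by 440 to get (x - 11)²/11 + (y - 2)²/40 = 1.
Ellipse with center (11, 2).

(11, 2)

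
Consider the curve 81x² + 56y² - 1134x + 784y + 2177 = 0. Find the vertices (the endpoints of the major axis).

Group: 81(x² - 14x) + 56(y² + 14y) = -2177
Completing the square gives 81(x - 7)² + 56(y + 7)² = -2177 + 3969 + 2744 = 4536.
Divide by 4536: (x - 7)²/56 + (y + 7)²/81 = 1
Ellipse, center (7, -7), major axis vertical; a² = 81, b² = 56.
a = 9. Vertices at (h, k ± a).

(7, -16) and (7, 2)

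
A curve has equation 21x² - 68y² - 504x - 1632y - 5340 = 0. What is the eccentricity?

e = √1869/21

Rearranging, 21(x² - 24x) -68(y² + 24y) = 5340.
Complete the square in x and y: 21(x - 12)² -68(y + 12)² = 5340 + 3024 - 9792 = -1428
Dividing both sides by -1428: (y + 12)²/21 - (x - 12)²/68 = 1
Hyperbola, center (12, -12), transverse axis vertical; a² = 21, b² = 68.
c² = a² + b² = 89, so c = √89.
e = c/a = √89/√21 = √1869/21.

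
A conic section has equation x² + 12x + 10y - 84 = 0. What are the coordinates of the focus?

Only x is squared. Complete the square in x: (x + 6)² = -10(y - 12).
Vertex (-6, 12); 4p = -10 so p = -5/2. Opens down.
Focus is p units from the vertex along the axis: (h, k + p).

(-6, 19/2)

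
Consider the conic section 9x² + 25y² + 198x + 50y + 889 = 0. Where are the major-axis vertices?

Group: 9(x² + 22x) + 25(y² + 2y) = -889
Complete the square: 9(x + 11)² + 25(y + 1)² = -889 + 1089 + 25 = 225
Dividing both sides by 225: (x + 11)²/25 + (y + 1)²/9 = 1
Ellipse, center (-11, -1), major axis horizontal; a² = 25, b² = 9.
a = 5. Vertices at (h ± a, k).

(-16, -1) and (-6, -1)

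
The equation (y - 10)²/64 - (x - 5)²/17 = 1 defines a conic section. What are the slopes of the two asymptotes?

8√17/17 and -8√17/17

Center (5, 10). The positive term is the y-term, so the transverse axis is vertical; a² = 64, b² = 17.
For a vertical hyperbola the asymptotes have slope ±a/b.
Here that is ±8/√17 = ±8√17/17.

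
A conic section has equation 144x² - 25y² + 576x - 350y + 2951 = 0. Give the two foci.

Group: 144(x² + 4x) -25(y² + 14y) = -2951
Complete the square in x and y: 144(x + 2)² -25(y + 7)² = -2951 + 576 - 1225 = -3600
Divide by -3600: (y + 7)²/144 - (x + 2)²/25 = 1
Hyperbola, center (-2, -7), transverse axis vertical; a² = 144, b² = 25.
c² = a² + b² = 144 + 25 = 169, so c = 13.
Foci lie on the vertical axis through the center: (h, k ± c).

(-2, -20) and (-2, 6)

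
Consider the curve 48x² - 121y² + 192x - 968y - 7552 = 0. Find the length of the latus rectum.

96/11

Collect terms: 48(x² + 4x) -121(y² + 8y) = 7552
Completing the square gives 48(x + 2)² -121(y + 4)² = 7552 + 192 - 1936 = 5808.
Dividing both sides by 5808: (x + 2)²/121 - (y + 4)²/48 = 1
Hyperbola, center (-2, -4), transverse axis horizontal; a² = 121, b² = 48.
Latus rectum length = 2b²/a = 2·48/11 = 96/11.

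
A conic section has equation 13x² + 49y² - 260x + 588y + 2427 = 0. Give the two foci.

(4, -6) and (16, -6)

Group: 13(x² - 20x) + 49(y² + 12y) = -2427
Completing the square gives 13(x - 10)² + 49(y + 6)² = -2427 + 1300 + 1764 = 637.
Divide by 637: (x - 10)²/49 + (y + 6)²/13 = 1
Ellipse, center (10, -6), major axis horizontal; a² = 49, b² = 13.
c² = a² - b² = 49 - 13 = 36, so c = 6.
Foci lie on the horizontal axis through the center: (h ± c, k).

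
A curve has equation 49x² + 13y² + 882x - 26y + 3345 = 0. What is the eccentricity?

e = 6/7

Collect terms: 49(x² + 18x) + 13(y² - 2y) = -3345
Complete the square in x and y: 49(x + 9)² + 13(y - 1)² = -3345 + 3969 + 13 = 637
Dividing both sides by 637: (x + 9)²/13 + (y - 1)²/49 = 1
Ellipse, center (-9, 1), major axis vertical; a² = 49, b² = 13.
c² = a² - b² = 36, so c = 6.
e = c/a = 6/7.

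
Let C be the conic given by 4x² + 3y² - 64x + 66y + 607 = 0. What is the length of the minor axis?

2√3

Rearranging, 4(x² - 16x) + 3(y² + 22y) = -607.
Complete the square: 4(x - 8)² + 3(y + 11)² = -607 + 256 + 363 = 12
Dividing both sides by 12: (x - 8)²/3 + (y + 11)²/4 = 1
Ellipse, center (8, -11), major axis vertical; a² = 4, b² = 3.
b² = 3 so b = √3; the minor axis has length 2b = 2√3.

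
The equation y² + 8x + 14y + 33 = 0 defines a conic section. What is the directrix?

Only y is squared. Complete the square in y: (y + 7)² = -8(x - 2).
Vertex (2, -7); 4p = -8 so p = -2. Opens left.
Directrix is the vertical line x = h − p = 2 − (-2) = 4.

x = 4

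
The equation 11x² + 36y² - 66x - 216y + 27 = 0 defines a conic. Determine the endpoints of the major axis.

(-3, 3) and (9, 3)

Group the x- and y-terms: 11(x² - 6x) + 36(y² - 6y) = -27
Completing the square gives 11(x - 3)² + 36(y - 3)² = -27 + 99 + 324 = 396.
Divide by 396: (x - 3)²/36 + (y - 3)²/11 = 1
Ellipse, center (3, 3), major axis horizontal; a² = 36, b² = 11.
a = 6. Vertices at (h ± a, k).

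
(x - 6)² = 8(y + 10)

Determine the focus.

Vertex (6, -10); 4p = 8 so p = 2. Opens up.
Focus is p units from the vertex along the axis: (h, k + p).

(6, -8)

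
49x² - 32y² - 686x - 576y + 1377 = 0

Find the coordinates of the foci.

Rearranging, 49(x² - 14x) -32(y² + 18y) = -1377.
Complete the square: 49(x - 7)² -32(y + 9)² = -1377 + 2401 - 2592 = -1568
Divide by -1568: (y + 9)²/49 - (x - 7)²/32 = 1
Hyperbola, center (7, -9), transverse axis vertical; a² = 49, b² = 32.
c² = a² + b² = 49 + 32 = 81, so c = 9.
Foci lie on the vertical axis through the center: (h, k ± c).

(7, -18) and (7, 0)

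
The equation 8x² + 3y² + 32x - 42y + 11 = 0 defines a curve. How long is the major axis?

Collect terms: 8(x² + 4x) + 3(y² - 14y) = -11
Completing the square gives 8(x + 2)² + 3(y - 7)² = -11 + 32 + 147 = 168.
Divide through by 168 to get (x + 2)²/21 + (y - 7)²/56 = 1.
Ellipse, center (-2, 7), major axis vertical; a² = 56, b² = 21.
a² = 56 so a = 2√14; the major axis has length 2a = 4√14.

4√14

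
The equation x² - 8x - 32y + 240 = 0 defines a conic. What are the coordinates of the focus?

Only x is squared. Complete the square in x: (x - 4)² = 32(y - 7).
Vertex (4, 7); 4p = 32 so p = 8. Opens up.
Focus is p units from the vertex along the axis: (h, k + p).

(4, 15)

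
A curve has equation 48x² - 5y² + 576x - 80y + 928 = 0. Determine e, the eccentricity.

e = √265/5

48(x² + 12x) -5(y² + 16y) = -928
Completing the square gives 48(x + 6)² -5(y + 8)² = -928 + 1728 - 320 = 480.
Divide through by 480 to get (x + 6)²/10 - (y + 8)²/96 = 1.
Hyperbola, center (-6, -8), transverse axis horizontal; a² = 10, b² = 96.
c² = a² + b² = 106, so c = √106.
e = c/a = √106/√10 = √265/5.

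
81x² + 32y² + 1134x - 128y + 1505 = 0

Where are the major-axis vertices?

Group: 81(x² + 14x) + 32(y² - 4y) = -1505
Completing the square gives 81(x + 7)² + 32(y - 2)² = -1505 + 3969 + 128 = 2592.
Divide through by 2592 to get (x + 7)²/32 + (y - 2)²/81 = 1.
Ellipse, center (-7, 2), major axis vertical; a² = 81, b² = 32.
a = 9. Vertices at (h, k ± a).

(-7, -7) and (-7, 11)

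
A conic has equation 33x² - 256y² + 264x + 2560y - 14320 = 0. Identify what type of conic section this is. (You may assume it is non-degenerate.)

hyperbola

No xy term. Coefficients of x² and y² are A = 33, C = -256.
A and C have opposite signs ⇒ hyperbola.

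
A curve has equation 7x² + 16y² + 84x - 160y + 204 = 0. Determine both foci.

Group: 7(x² + 12x) + 16(y² - 10y) = -204
7(x + 6)² + 16(y - 5)² = -204 + 252 + 400 = 448
Dividing both sides by 448: (x + 6)²/64 + (y - 5)²/28 = 1
Ellipse, center (-6, 5), major axis horizontal; a² = 64, b² = 28.
c² = a² - b² = 64 - 28 = 36, so c = 6.
Foci lie on the horizontal axis through the center: (h ± c, k).

(-12, 5) and (0, 5)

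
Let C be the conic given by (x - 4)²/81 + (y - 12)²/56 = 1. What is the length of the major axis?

Center (4, 12). The larger denominator 81 sits under the x-term, so the major axis is horizontal; a² = 81, b² = 56.
a² = 81 so a = 9; the major axis has length 2a = 18.

18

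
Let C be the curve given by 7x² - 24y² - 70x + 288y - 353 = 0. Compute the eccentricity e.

e = √217/7

Rearranging, 7(x² - 10x) -24(y² - 12y) = 353.
Complete the square in x and y: 7(x - 5)² -24(y - 6)² = 353 + 175 - 864 = -336
Divide through by -336 to get (y - 6)²/14 - (x - 5)²/48 = 1.
Hyperbola, center (5, 6), transverse axis vertical; a² = 14, b² = 48.
c² = a² + b² = 62, so c = √62.
e = c/a = √62/√14 = √217/7.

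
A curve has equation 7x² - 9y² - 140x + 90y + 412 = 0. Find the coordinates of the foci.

Collect terms: 7(x² - 20x) -9(y² - 10y) = -412
Complete the square: 7(x - 10)² -9(y - 5)² = -412 + 700 - 225 = 63
Divide by 63: (x - 10)²/9 - (y - 5)²/7 = 1
Hyperbola, center (10, 5), transverse axis horizontal; a² = 9, b² = 7.
c² = a² + b² = 9 + 7 = 16, so c = 4.
Foci lie on the horizontal axis through the center: (h ± c, k).

(6, 5) and (14, 5)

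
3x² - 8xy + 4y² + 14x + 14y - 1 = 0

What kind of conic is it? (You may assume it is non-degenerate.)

A = 3, B = -8, C = 4.
Discriminant B² − 4AC = (-8)² − 4·3·4 = 16.
B² − 4AC > 0 ⇒ hyperbola.

hyperbola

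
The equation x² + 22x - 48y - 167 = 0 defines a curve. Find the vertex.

Only x is squared. Complete the square in x: (x + 11)² = 48(y + 6).
Vertex (-11, -6); 4p = 48 so p = 12. Opens up.

(-11, -6)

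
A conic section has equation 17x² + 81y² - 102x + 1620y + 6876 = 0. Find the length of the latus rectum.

Group: 17(x² - 6x) + 81(y² + 20y) = -6876
Complete the square in x and y: 17(x - 3)² + 81(y + 10)² = -6876 + 153 + 8100 = 1377
Divide by 1377: (x - 3)²/81 + (y + 10)²/17 = 1
Ellipse, center (3, -10), major axis horizontal; a² = 81, b² = 17.
Latus rectum length = 2b²/a = 2·17/9 = 34/9.

34/9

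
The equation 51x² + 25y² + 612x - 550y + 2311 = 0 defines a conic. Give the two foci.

Collect terms: 51(x² + 12x) + 25(y² - 22y) = -2311
51(x + 6)² + 25(y - 11)² = -2311 + 1836 + 3025 = 2550
Divide by 2550: (x + 6)²/50 + (y - 11)²/102 = 1
Ellipse, center (-6, 11), major axis vertical; a² = 102, b² = 50.
c² = a² - b² = 102 - 50 = 52, so c = 2√13.
Foci lie on the vertical axis through the center: (h, k ± c).

(-6, 11 - 2√13) and (-6, 11 + 2√13)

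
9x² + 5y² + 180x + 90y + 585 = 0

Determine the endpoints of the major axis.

(-10, -21) and (-10, 3)

Collect terms: 9(x² + 20x) + 5(y² + 18y) = -585
Complete the square: 9(x + 10)² + 5(y + 9)² = -585 + 900 + 405 = 720
Divide through by 720 to get (x + 10)²/80 + (y + 9)²/144 = 1.
Ellipse, center (-10, -9), major axis vertical; a² = 144, b² = 80.
a = 12. Vertices at (h, k ± a).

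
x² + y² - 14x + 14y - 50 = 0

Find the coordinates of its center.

Collect terms: (x² - 14x) + (y² + 14y) = 50
(x - 7)² + (y + 7)² = 50 + 49 + 49 = 148
So (x - 7)² + (y + 7)² = 148.
Circle centered at (7, -7) with r² = 148.

(7, -7)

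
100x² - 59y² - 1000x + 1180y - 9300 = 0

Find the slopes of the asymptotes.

10√59/59 and -10√59/59

Rearranging, 100(x² - 10x) -59(y² - 20y) = 9300.
Complete the square in x and y: 100(x - 5)² -59(y - 10)² = 9300 + 2500 - 5900 = 5900
Divide through by 5900 to get (x - 5)²/59 - (y - 10)²/100 = 1.
Hyperbola, center (5, 10), transverse axis horizontal; a² = 59, b² = 100.
For a horizontal hyperbola the asymptotes have slope ±b/a.
Here that is ±10/√59 = ±10√59/59.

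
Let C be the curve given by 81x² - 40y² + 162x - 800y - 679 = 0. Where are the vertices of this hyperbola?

(-1, -19) and (-1, -1)

Collect terms: 81(x² + 2x) -40(y² + 20y) = 679
81(x + 1)² -40(y + 10)² = 679 + 81 - 4000 = -3240
Divide by -3240: (y + 10)²/81 - (x + 1)²/40 = 1
Hyperbola, center (-1, -10), transverse axis vertical; a² = 81, b² = 40.
a = 9. Vertices at (h, k ± a).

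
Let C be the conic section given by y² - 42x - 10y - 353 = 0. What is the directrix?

Only y is squared. Complete the square in y: (y - 5)² = 42(x + 9).
Vertex (-9, 5); 4p = 42 so p = 21/2. Opens right.
Directrix is the vertical line x = h − p = -9 − (21/2) = -39/2.

x = -39/2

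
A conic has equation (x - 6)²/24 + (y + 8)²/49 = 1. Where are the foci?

(6, -13) and (6, -3)

Center (6, -8). The larger denominator 49 sits under the y-term, so the major axis is vertical; a² = 49, b² = 24.
c² = a² - b² = 49 - 24 = 25, so c = 5.
Foci lie on the vertical axis through the center: (h, k ± c).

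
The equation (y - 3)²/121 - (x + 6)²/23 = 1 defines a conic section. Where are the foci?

(-6, -9) and (-6, 15)

Center (-6, 3). The positive term is the y-term, so the transverse axis is vertical; a² = 121, b² = 23.
c² = a² + b² = 121 + 23 = 144, so c = 12.
Foci lie on the vertical axis through the center: (h, k ± c).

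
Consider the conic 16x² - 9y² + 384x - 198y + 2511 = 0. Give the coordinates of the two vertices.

(-12, -23) and (-12, 1)

Group the x- and y-terms: 16(x² + 24x) -9(y² + 22y) = -2511
16(x + 12)² -9(y + 11)² = -2511 + 2304 - 1089 = -1296
Divide through by -1296 to get (y + 11)²/144 - (x + 12)²/81 = 1.
Hyperbola, center (-12, -11), transverse axis vertical; a² = 144, b² = 81.
a = 12. Vertices at (h, k ± a).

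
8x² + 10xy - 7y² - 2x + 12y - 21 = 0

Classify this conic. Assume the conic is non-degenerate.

hyperbola

A = 8, B = 10, C = -7.
Discriminant B² − 4AC = 10² − 4·8·(-7) = 324.
B² − 4AC > 0 ⇒ hyperbola.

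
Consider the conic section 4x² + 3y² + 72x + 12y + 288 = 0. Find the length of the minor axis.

4√3

Collect terms: 4(x² + 18x) + 3(y² + 4y) = -288
Complete the square in x and y: 4(x + 9)² + 3(y + 2)² = -288 + 324 + 12 = 48
Divide through by 48 to get (x + 9)²/12 + (y + 2)²/16 = 1.
Ellipse, center (-9, -2), major axis vertical; a² = 16, b² = 12.
b² = 12 so b = 2√3; the minor axis has length 2b = 4√3.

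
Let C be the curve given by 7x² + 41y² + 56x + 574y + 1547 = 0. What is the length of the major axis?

2√82

Group: 7(x² + 8x) + 41(y² + 14y) = -1547
Complete the square: 7(x + 4)² + 41(y + 7)² = -1547 + 112 + 2009 = 574
Divide through by 574 to get (x + 4)²/82 + (y + 7)²/14 = 1.
Ellipse, center (-4, -7), major axis horizontal; a² = 82, b² = 14.
a² = 82 so a = √82; the major axis has length 2a = 2√82.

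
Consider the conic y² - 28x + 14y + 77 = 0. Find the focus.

(8, -7)

Only y is squared. Complete the square in y: (y + 7)² = 28(x - 1).
Vertex (1, -7); 4p = 28 so p = 7. Opens right.
Focus is p units from the vertex along the axis: (h + p, k).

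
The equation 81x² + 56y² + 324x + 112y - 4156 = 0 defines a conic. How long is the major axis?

18

Group: 81(x² + 4x) + 56(y² + 2y) = 4156
Complete the square in x and y: 81(x + 2)² + 56(y + 1)² = 4156 + 324 + 56 = 4536
Divide by 4536: (x + 2)²/56 + (y + 1)²/81 = 1
Ellipse, center (-2, -1), major axis vertical; a² = 81, b² = 56.
a² = 81 so a = 9; the major axis has length 2a = 18.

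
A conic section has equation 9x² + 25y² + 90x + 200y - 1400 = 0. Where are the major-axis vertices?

(-20, -4) and (10, -4)

Rearranging, 9(x² + 10x) + 25(y² + 8y) = 1400.
Completing the square gives 9(x + 5)² + 25(y + 4)² = 1400 + 225 + 400 = 2025.
Dividing both sides by 2025: (x + 5)²/225 + (y + 4)²/81 = 1
Ellipse, center (-5, -4), major axis horizontal; a² = 225, b² = 81.
a = 15. Vertices at (h ± a, k).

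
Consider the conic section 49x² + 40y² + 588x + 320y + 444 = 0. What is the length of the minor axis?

Rearranging, 49(x² + 12x) + 40(y² + 8y) = -444.
Complete the square in x and y: 49(x + 6)² + 40(y + 4)² = -444 + 1764 + 640 = 1960
Divide through by 1960 to get (x + 6)²/40 + (y + 4)²/49 = 1.
Ellipse, center (-6, -4), major axis vertical; a² = 49, b² = 40.
b² = 40 so b = 2√10; the minor axis has length 2b = 4√10.

4√10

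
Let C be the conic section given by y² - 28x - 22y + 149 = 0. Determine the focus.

(8, 11)

Only y is squared. Complete the square in y: (y - 11)² = 28(x - 1).
Vertex (1, 11); 4p = 28 so p = 7. Opens right.
Focus is p units from the vertex along the axis: (h + p, k).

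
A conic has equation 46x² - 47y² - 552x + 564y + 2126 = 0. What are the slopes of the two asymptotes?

46(x² - 12x) -47(y² - 12y) = -2126
46(x - 6)² -47(y - 6)² = -2126 + 1656 - 1692 = -2162
Divide by -2162: (y - 6)²/46 - (x - 6)²/47 = 1
Hyperbola, center (6, 6), transverse axis vertical; a² = 46, b² = 47.
For a vertical hyperbola the asymptotes have slope ±a/b.
Here that is ±√46/√47 = ±√2162/47.

√2162/47 and -√2162/47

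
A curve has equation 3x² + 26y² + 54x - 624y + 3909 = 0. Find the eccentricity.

3(x² + 18x) + 26(y² - 24y) = -3909
Complete the square in x and y: 3(x + 9)² + 26(y - 12)² = -3909 + 243 + 3744 = 78
Divide by 78: (x + 9)²/26 + (y - 12)²/3 = 1
Ellipse, center (-9, 12), major axis horizontal; a² = 26, b² = 3.
c² = a² - b² = 23, so c = √23.
e = c/a = √23/√26 = √598/26.

e = √598/26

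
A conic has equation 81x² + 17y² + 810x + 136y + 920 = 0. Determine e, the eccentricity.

Group the x- and y-terms: 81(x² + 10x) + 17(y² + 8y) = -920
81(x + 5)² + 17(y + 4)² = -920 + 2025 + 272 = 1377
Dividing both sides by 1377: (x + 5)²/17 + (y + 4)²/81 = 1
Ellipse, center (-5, -4), major axis vertical; a² = 81, b² = 17.
c² = a² - b² = 64, so c = 8.
e = c/a = 8/9.

e = 8/9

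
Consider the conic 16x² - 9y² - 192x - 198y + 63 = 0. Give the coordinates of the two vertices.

(6, -19) and (6, -3)

Collect terms: 16(x² - 12x) -9(y² + 22y) = -63
Complete the square: 16(x - 6)² -9(y + 11)² = -63 + 576 - 1089 = -576
Dividing both sides by -576: (y + 11)²/64 - (x - 6)²/36 = 1
Hyperbola, center (6, -11), transverse axis vertical; a² = 64, b² = 36.
a = 8. Vertices at (h, k ± a).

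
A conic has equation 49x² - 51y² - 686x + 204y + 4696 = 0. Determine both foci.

(7, -8) and (7, 12)

49(x² - 14x) -51(y² - 4y) = -4696
Complete the square: 49(x - 7)² -51(y - 2)² = -4696 + 2401 - 204 = -2499
Dividing both sides by -2499: (y - 2)²/49 - (x - 7)²/51 = 1
Hyperbola, center (7, 2), transverse axis vertical; a² = 49, b² = 51.
c² = a² + b² = 49 + 51 = 100, so c = 10.
Foci lie on the vertical axis through the center: (h, k ± c).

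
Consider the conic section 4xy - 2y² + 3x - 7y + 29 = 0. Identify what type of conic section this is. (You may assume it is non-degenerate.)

hyperbola

A = 0, B = 4, C = -2.
Discriminant B² − 4AC = 4² − 4·0·(-2) = 16.
B² − 4AC > 0 ⇒ hyperbola.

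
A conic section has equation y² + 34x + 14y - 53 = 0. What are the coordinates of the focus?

(-11/2, -7)

Only y is squared. Complete the square in y: (y + 7)² = -34(x - 3).
Vertex (3, -7); 4p = -34 so p = -17/2. Opens left.
Focus is p units from the vertex along the axis: (h + p, k).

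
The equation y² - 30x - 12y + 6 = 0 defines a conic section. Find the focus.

(13/2, 6)

Only y is squared. Complete the square in y: (y - 6)² = 30(x + 1).
Vertex (-1, 6); 4p = 30 so p = 15/2. Opens right.
Focus is p units from the vertex along the axis: (h + p, k).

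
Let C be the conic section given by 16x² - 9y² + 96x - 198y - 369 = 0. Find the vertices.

16(x² + 6x) -9(y² + 22y) = 369
16(x + 3)² -9(y + 11)² = 369 + 144 - 1089 = -576
Divide through by -576 to get (y + 11)²/64 - (x + 3)²/36 = 1.
Hyperbola, center (-3, -11), transverse axis vertical; a² = 64, b² = 36.
a = 8. Vertices at (h, k ± a).

(-3, -19) and (-3, -3)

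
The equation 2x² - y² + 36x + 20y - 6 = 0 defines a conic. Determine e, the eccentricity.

e = √3

2(x² + 18x) -(y² - 20y) = 6
Complete the square in x and y: 2(x + 9)² -(y - 10)² = 6 + 162 - 100 = 68
Divide through by 68 to get (x + 9)²/34 - (y - 10)²/68 = 1.
Hyperbola, center (-9, 10), transverse axis horizontal; a² = 34, b² = 68.
c² = a² + b² = 102, so c = √102.
e = c/a = √102/√34 = √3.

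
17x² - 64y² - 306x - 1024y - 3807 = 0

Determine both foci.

(0, -8) and (18, -8)

Rearranging, 17(x² - 18x) -64(y² + 16y) = 3807.
17(x - 9)² -64(y + 8)² = 3807 + 1377 - 4096 = 1088
Divide by 1088: (x - 9)²/64 - (y + 8)²/17 = 1
Hyperbola, center (9, -8), transverse axis horizontal; a² = 64, b² = 17.
c² = a² + b² = 64 + 17 = 81, so c = 9.
Foci lie on the horizontal axis through the center: (h ± c, k).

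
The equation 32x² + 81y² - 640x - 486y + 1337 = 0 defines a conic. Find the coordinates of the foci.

(3, 3) and (17, 3)

32(x² - 20x) + 81(y² - 6y) = -1337
32(x - 10)² + 81(y - 3)² = -1337 + 3200 + 729 = 2592
Divide through by 2592 to get (x - 10)²/81 + (y - 3)²/32 = 1.
Ellipse, center (10, 3), major axis horizontal; a² = 81, b² = 32.
c² = a² - b² = 81 - 32 = 49, so c = 7.
Foci lie on the horizontal axis through the center: (h ± c, k).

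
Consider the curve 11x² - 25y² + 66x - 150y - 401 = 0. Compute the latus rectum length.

22/5

Group the x- and y-terms: 11(x² + 6x) -25(y² + 6y) = 401
Completing the square gives 11(x + 3)² -25(y + 3)² = 401 + 99 - 225 = 275.
Divide by 275: (x + 3)²/25 - (y + 3)²/11 = 1
Hyperbola, center (-3, -3), transverse axis horizontal; a² = 25, b² = 11.
Latus rectum length = 2b²/a = 2·11/5 = 22/5.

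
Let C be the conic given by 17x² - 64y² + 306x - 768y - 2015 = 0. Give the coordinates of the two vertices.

(-17, -6) and (-1, -6)

Rearranging, 17(x² + 18x) -64(y² + 12y) = 2015.
Complete the square: 17(x + 9)² -64(y + 6)² = 2015 + 1377 - 2304 = 1088
Dividing both sides by 1088: (x + 9)²/64 - (y + 6)²/17 = 1
Hyperbola, center (-9, -6), transverse axis horizontal; a² = 64, b² = 17.
a = 8. Vertices at (h ± a, k).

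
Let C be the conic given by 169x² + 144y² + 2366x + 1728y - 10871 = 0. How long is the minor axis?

24

Rearranging, 169(x² + 14x) + 144(y² + 12y) = 10871.
Complete the square: 169(x + 7)² + 144(y + 6)² = 10871 + 8281 + 5184 = 24336
Dividing both sides by 24336: (x + 7)²/144 + (y + 6)²/169 = 1
Ellipse, center (-7, -6), major axis vertical; a² = 169, b² = 144.
b² = 144 so b = 12; the minor axis has length 2b = 24.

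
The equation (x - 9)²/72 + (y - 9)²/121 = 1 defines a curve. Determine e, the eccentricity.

e = 7/11

Center (9, 9). The larger denominator 121 sits under the y-term, so the major axis is vertical; a² = 121, b² = 72.
c² = a² - b² = 49, so c = 7.
e = c/a = 7/11.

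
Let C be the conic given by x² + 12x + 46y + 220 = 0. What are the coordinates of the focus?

(-6, -31/2)

Only x is squared. Complete the square in x: (x + 6)² = -46(y + 4).
Vertex (-6, -4); 4p = -46 so p = -23/2. Opens down.
Focus is p units from the vertex along the axis: (h, k + p).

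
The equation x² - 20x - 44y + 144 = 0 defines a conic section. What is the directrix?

y = -10

Only x is squared. Complete the square in x: (x - 10)² = 44(y - 1).
Vertex (10, 1); 4p = 44 so p = 11. Opens up.
Directrix is the horizontal line y = k − p = 1 − (11) = -10.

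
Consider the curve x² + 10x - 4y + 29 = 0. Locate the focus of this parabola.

Only x is squared. Complete the square in x: (x + 5)² = 4(y - 1).
Vertex (-5, 1); 4p = 4 so p = 1. Opens up.
Focus is p units from the vertex along the axis: (h, k + p).

(-5, 2)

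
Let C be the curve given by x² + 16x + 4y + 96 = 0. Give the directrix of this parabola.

Only x is squared. Complete the square in x: (x + 8)² = -4(y + 8).
Vertex (-8, -8); 4p = -4 so p = -1. Opens down.
Directrix is the horizontal line y = k − p = -8 − (-1) = -7.

y = -7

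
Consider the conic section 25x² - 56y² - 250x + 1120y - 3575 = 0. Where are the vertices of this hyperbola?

Rearranging, 25(x² - 10x) -56(y² - 20y) = 3575.
Completing the square gives 25(x - 5)² -56(y - 10)² = 3575 + 625 - 5600 = -1400.
Divide through by -1400 to get (y - 10)²/25 - (x - 5)²/56 = 1.
Hyperbola, center (5, 10), transverse axis vertical; a² = 25, b² = 56.
a = 5. Vertices at (h, k ± a).

(5, 5) and (5, 15)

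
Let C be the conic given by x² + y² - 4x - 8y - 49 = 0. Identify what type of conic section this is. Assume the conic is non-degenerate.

No xy term. Coefficients of x² and y² are A = 1, C = 1.
A = C (same sign) ⇒ circle.

circle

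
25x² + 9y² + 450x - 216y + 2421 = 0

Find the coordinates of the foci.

Rearranging, 25(x² + 18x) + 9(y² - 24y) = -2421.
Complete the square: 25(x + 9)² + 9(y - 12)² = -2421 + 2025 + 1296 = 900
Divide by 900: (x + 9)²/36 + (y - 12)²/100 = 1
Ellipse, center (-9, 12), major axis vertical; a² = 100, b² = 36.
c² = a² - b² = 100 - 36 = 64, so c = 8.
Foci lie on the vertical axis through the center: (h, k ± c).

(-9, 4) and (-9, 20)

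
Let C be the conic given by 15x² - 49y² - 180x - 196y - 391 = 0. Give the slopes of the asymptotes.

√15/7 and -√15/7

Group the x- and y-terms: 15(x² - 12x) -49(y² + 4y) = 391
Complete the square in x and y: 15(x - 6)² -49(y + 2)² = 391 + 540 - 196 = 735
Divide by 735: (x - 6)²/49 - (y + 2)²/15 = 1
Hyperbola, center (6, -2), transverse axis horizontal; a² = 49, b² = 15.
For a horizontal hyperbola the asymptotes have slope ±b/a.
Here that is ±√15/7.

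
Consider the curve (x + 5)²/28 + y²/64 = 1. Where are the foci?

(-5, -6) and (-5, 6)

Center (-5, 0). The larger denominator 64 sits under the y-term, so the major axis is vertical; a² = 64, b² = 28.
c² = a² - b² = 64 - 28 = 36, so c = 6.
Foci lie on the vertical axis through the center: (h, k ± c).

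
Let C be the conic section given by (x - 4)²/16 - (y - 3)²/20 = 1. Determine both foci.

Center (4, 3). The positive term is the x-term, so the transverse axis is horizontal; a² = 16, b² = 20.
c² = a² + b² = 16 + 20 = 36, so c = 6.
Foci lie on the horizontal axis through the center: (h ± c, k).

(-2, 3) and (10, 3)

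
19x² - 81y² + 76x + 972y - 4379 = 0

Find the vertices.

(-11, 6) and (7, 6)

Group: 19(x² + 4x) -81(y² - 12y) = 4379
Complete the square in x and y: 19(x + 2)² -81(y - 6)² = 4379 + 76 - 2916 = 1539
Divide through by 1539 to get (x + 2)²/81 - (y - 6)²/19 = 1.
Hyperbola, center (-2, 6), transverse axis horizontal; a² = 81, b² = 19.
a = 9. Vertices at (h ± a, k).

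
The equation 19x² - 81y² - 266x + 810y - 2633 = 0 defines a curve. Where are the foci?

(-3, 5) and (17, 5)

Collect terms: 19(x² - 14x) -81(y² - 10y) = 2633
Complete the square: 19(x - 7)² -81(y - 5)² = 2633 + 931 - 2025 = 1539
Divide through by 1539 to get (x - 7)²/81 - (y - 5)²/19 = 1.
Hyperbola, center (7, 5), transverse axis horizontal; a² = 81, b² = 19.
c² = a² + b² = 81 + 19 = 100, so c = 10.
Foci lie on the horizontal axis through the center: (h ± c, k).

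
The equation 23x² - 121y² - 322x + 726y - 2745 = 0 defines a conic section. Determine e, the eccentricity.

23(x² - 14x) -121(y² - 6y) = 2745
Complete the square: 23(x - 7)² -121(y - 3)² = 2745 + 1127 - 1089 = 2783
Divide through by 2783 to get (x - 7)²/121 - (y - 3)²/23 = 1.
Hyperbola, center (7, 3), transverse axis horizontal; a² = 121, b² = 23.
c² = a² + b² = 144, so c = 12.
e = c/a = 12/11.

e = 12/11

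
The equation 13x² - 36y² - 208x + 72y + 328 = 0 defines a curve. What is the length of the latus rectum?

13/3

Collect terms: 13(x² - 16x) -36(y² - 2y) = -328
Completing the square gives 13(x - 8)² -36(y - 1)² = -328 + 832 - 36 = 468.
Divide by 468: (x - 8)²/36 - (y - 1)²/13 = 1
Hyperbola, center (8, 1), transverse axis horizontal; a² = 36, b² = 13.
Latus rectum length = 2b²/a = 2·13/6 = 13/3.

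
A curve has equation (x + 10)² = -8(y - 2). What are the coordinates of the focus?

(-10, 0)

Vertex (-10, 2); 4p = -8 so p = -2. Opens down.
Focus is p units from the vertex along the axis: (h, k + p).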